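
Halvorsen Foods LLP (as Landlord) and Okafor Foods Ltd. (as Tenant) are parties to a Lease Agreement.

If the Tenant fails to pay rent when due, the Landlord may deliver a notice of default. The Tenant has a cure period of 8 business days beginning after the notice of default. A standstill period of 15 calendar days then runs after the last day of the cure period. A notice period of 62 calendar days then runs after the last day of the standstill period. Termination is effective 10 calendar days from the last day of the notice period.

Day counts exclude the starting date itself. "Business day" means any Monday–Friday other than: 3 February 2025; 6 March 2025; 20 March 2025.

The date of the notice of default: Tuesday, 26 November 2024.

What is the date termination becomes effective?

3 March 2025

From Tuesday, 26 November 2024, 8 business days (Nov 27, Nov 28, Nov 29, Dec 2, Dec 3, Dec 4, Dec 5, Dec 6, skipping weekends) brings us to Friday, 6 December 2024, which is the last day of the cure period.
The last day of the standstill period: 15 calendar days after 6 December 2024 is 21 December 2024.
The last day of the notice period: 21 December 2024 + 62 days = 21 February 2025.
The date termination becomes effective: 21 February 2025 + 10 days = 3 March 2025.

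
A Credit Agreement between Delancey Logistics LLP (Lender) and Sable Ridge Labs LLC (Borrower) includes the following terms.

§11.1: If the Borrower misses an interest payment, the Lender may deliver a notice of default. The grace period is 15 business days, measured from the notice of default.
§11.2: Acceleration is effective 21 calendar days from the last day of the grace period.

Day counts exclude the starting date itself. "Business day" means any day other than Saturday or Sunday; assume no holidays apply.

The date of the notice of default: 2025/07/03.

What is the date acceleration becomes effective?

2025/08/14

The last day of the grace period: counting 15 business days from Thursday, 2025/07/03 (Jul 4, Jul 7, Jul 8, Jul 9, …, Jul 22, Jul 23, Jul 24, skipping weekends) reaches Thursday, 2025/07/24.
The date acceleration becomes effective: 2025/07/24 + 21 days = 2025/08/14.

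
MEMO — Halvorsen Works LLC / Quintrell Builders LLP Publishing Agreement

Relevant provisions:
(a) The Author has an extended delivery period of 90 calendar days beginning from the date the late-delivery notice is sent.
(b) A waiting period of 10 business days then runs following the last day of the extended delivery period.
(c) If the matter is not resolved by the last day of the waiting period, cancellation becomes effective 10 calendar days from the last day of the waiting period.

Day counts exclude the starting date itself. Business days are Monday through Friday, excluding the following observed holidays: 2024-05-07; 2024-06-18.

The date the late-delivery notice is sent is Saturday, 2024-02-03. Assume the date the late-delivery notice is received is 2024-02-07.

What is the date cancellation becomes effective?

Adding 90 calendar days to 2024-02-03 gives 2024-05-03, which is the last day of the extended delivery period.
The last day of the waiting period: counting 10 business days from Friday, 2024-05-03 (May 6, May 8, May 9, May 10, May 13, May 14, May 15, May 16, May 17, May 20, skipping weekends and the listed holiday on May 7) reaches Monday, 2024-05-20.
Adding 10 calendar days to 2024-05-20 gives 2024-05-30, which is the date cancellation becomes effective.

2024-05-30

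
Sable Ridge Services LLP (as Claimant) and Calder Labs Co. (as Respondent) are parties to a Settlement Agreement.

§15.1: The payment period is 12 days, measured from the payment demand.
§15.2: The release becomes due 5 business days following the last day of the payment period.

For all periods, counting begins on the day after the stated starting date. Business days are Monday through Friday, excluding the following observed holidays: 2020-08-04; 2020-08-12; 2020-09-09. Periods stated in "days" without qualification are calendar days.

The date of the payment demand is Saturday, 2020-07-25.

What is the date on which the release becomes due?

The last day of the payment period: 2020-07-25 + 12 days = 2020-08-06.
The date on which the release becomes due: counting 5 business days from Thursday, 2020-08-06 (Aug 7, Aug 10, Aug 11, Aug 13, Aug 14, skipping weekends and the listed holiday on Aug 12) reaches Friday, 2020-08-14.

2020-08-14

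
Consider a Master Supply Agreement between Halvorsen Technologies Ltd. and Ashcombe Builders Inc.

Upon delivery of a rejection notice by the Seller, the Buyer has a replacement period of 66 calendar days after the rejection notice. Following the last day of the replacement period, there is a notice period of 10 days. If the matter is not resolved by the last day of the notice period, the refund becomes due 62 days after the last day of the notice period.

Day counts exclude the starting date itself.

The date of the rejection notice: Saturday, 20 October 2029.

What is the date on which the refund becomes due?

7 March 2030

The last day of the replacement period: 66 calendar days after 20 October 2029 is 25 December 2029.
The last day of the notice period: 10 calendar days after 25 December 2029 is 4 January 2030.
The date on which the refund becomes due: 4 January 2030 + 62 days = 7 March 2030.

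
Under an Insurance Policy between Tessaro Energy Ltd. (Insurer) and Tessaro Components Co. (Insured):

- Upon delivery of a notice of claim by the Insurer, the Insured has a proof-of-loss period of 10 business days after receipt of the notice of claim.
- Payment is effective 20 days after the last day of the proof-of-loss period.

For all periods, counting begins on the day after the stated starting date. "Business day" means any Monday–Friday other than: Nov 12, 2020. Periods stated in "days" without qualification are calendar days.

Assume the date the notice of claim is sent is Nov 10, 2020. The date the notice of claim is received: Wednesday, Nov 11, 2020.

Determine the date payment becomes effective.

Dec 16, 2020

From Wednesday, Nov 11, 2020, 10 business days (Nov 13, Nov 16, Nov 17, Nov 18, Nov 19, Nov 20, Nov 23, Nov 24, Nov 25, Nov 26, skipping weekends and the listed holiday on Nov 12) brings us to Thursday, Nov 26, 2020, which is the last day of the proof-of-loss period.
The date payment becomes effective: Nov 26, 2020 + 20 days = Dec 16, 2020.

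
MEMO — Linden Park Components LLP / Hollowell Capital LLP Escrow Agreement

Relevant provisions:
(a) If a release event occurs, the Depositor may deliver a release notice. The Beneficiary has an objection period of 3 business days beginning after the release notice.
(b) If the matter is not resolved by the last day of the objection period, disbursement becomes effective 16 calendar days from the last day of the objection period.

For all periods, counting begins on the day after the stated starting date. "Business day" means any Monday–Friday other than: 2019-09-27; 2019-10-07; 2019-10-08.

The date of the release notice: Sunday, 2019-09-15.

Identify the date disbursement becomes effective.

The last day of the objection period: counting 3 business days from Sunday, 2019-09-15 (Sep 16, Sep 17, Sep 18, skipping weekends) reaches Wednesday, 2019-09-18.
Adding 16 calendar days to 2019-09-18 gives 2019-10-04, which is the date disbursement becomes effective.

2019-10-04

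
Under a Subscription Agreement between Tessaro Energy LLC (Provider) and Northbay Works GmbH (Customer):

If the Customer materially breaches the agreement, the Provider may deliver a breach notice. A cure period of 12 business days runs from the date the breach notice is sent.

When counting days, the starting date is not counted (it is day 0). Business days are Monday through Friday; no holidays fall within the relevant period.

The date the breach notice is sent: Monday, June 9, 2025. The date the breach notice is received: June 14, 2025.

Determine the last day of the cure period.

June 25, 2025

From Monday, June 9, 2025, 12 business days (Jun 10, Jun 11, Jun 12, Jun 13, …, Jun 23, Jun 24, Jun 25, skipping weekends) brings us to Wednesday, June 25, 2025, which is the last day of the cure period.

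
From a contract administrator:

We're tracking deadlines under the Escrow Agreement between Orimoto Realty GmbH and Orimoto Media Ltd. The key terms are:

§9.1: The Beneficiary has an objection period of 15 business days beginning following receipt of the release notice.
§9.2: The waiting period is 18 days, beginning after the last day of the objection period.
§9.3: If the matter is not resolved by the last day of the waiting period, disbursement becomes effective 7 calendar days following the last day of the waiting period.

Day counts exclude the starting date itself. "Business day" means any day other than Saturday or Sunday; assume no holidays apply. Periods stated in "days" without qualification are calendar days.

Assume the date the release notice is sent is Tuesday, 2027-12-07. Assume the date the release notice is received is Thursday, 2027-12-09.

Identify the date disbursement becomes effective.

The last day of the objection period: counting 15 business days from Thursday, 2027-12-09 (Dec 10, Dec 13, Dec 14, Dec 15, …, Dec 28, Dec 29, Dec 30, skipping weekends) reaches Thursday, 2027-12-30.
The last day of the waiting period: 18 calendar days after 2027-12-30 is 2028-01-17.
Adding 7 calendar days to 2028-01-17 gives 2028-01-24, which is the date disbursement becomes effective.

2028-01-24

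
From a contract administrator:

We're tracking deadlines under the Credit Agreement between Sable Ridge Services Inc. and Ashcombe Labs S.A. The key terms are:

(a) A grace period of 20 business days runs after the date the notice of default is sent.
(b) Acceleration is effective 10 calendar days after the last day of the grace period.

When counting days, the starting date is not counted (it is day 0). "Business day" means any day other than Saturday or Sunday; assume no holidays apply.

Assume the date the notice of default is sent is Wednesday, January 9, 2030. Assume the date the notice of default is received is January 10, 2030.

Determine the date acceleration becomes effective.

February 16, 2030

From Wednesday, January 9, 2030, 20 business days (Jan 10, Jan 11, Jan 14, Jan 15, …, Feb 4, Feb 5, Feb 6, skipping weekends) brings us to Wednesday, February 6, 2030, which is the last day of the grace period.
The date acceleration becomes effective: February 6, 2030 + 10 days = February 16, 2030.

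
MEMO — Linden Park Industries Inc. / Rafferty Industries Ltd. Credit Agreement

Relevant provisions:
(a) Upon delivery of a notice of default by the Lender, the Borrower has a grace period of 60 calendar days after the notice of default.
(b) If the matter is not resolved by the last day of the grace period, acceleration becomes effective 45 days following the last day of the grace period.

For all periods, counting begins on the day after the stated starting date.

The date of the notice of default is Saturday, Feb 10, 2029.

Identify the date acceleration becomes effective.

May 26, 2029

Adding 60 calendar days to Feb 10, 2029 gives Apr 11, 2029, which is the last day of the grace period.
Adding 45 calendar days to Apr 11, 2029 gives May 26, 2029, which is the date acceleration becomes effective.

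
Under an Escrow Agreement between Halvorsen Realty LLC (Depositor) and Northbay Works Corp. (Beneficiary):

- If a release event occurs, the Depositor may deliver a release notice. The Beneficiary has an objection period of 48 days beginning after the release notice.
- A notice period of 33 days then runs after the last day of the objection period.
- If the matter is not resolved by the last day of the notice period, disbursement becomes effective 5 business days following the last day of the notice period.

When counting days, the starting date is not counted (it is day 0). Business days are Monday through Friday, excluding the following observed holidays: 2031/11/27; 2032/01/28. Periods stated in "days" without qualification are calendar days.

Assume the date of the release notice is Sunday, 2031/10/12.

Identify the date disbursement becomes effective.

2032/01/08

The last day of the objection period: 2031/10/12 + 48 days = 2031/11/29.
Adding 33 calendar days to 2031/11/29 gives 2032/01/01, which is the last day of the notice period.
The date disbursement becomes effective: 5 business days after Thursday, 2032/01/01, skipping weekends — Jan 2, Jan 5, Jan 6, Jan 7, Jan 8 — lands on Thursday, 2032/01/08.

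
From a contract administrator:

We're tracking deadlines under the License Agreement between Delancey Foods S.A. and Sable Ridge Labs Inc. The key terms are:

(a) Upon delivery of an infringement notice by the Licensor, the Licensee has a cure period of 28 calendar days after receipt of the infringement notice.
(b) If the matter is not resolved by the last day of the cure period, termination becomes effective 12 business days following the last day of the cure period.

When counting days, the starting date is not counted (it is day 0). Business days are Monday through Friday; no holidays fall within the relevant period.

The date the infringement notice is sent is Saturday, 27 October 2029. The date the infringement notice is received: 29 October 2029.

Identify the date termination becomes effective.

12 December 2029

The last day of the cure period: 29 October 2029 + 28 days = 26 November 2029.
From Monday, 26 November 2029, 12 business days (Nov 27, Nov 28, Nov 29, Nov 30, …, Dec 10, Dec 11, Dec 12, skipping weekends) brings us to Wednesday, 12 December 2029, which is the date termination becomes effective.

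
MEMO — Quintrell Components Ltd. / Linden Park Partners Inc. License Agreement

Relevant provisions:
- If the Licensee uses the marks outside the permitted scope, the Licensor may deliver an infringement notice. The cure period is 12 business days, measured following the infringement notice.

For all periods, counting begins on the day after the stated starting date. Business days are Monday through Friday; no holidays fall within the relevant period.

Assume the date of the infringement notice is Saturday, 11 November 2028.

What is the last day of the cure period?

28 November 2028

The last day of the cure period: counting 12 business days from Saturday, 11 November 2028 (Nov 13, Nov 14, Nov 15, Nov 16, …, Nov 24, Nov 27, Nov 28, skipping weekends) reaches Tuesday, 28 November 2028.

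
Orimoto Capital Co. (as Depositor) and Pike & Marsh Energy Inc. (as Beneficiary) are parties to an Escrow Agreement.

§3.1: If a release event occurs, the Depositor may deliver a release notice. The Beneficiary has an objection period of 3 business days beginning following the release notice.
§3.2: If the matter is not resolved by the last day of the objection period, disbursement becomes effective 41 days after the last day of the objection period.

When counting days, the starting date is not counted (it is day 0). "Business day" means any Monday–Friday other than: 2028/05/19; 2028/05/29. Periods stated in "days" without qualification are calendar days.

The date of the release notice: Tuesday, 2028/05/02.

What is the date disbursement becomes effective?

2028/06/15

The last day of the objection period: 3 business days after Tuesday, 2028/05/02, skipping weekends — May 3, May 4, May 5 — lands on Friday, 2028/05/05.
The date disbursement becomes effective: 41 calendar days after 2028/05/05 is 2028/06/15.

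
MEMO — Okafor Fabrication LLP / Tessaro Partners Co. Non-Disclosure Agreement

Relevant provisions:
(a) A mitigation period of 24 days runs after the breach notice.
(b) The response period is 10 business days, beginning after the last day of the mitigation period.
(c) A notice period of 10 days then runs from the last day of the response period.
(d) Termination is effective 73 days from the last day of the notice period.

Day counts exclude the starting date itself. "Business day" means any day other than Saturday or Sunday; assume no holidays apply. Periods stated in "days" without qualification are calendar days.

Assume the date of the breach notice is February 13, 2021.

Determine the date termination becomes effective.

June 14, 2021

Adding 24 calendar days to February 13, 2021 gives March 9, 2021, which is the last day of the mitigation period.
The last day of the response period: 10 business days after Tuesday, March 9, 2021, skipping weekends — Mar 10, Mar 11, Mar 12, Mar 15, Mar 16, Mar 17, Mar 18, Mar 19, Mar 22, Mar 23 — lands on Tuesday, March 23, 2021.
The last day of the notice period: 10 calendar days after March 23, 2021 is April 2, 2021.
Adding 73 calendar days to April 2, 2021 gives June 14, 2021, which is the date termination becomes effective.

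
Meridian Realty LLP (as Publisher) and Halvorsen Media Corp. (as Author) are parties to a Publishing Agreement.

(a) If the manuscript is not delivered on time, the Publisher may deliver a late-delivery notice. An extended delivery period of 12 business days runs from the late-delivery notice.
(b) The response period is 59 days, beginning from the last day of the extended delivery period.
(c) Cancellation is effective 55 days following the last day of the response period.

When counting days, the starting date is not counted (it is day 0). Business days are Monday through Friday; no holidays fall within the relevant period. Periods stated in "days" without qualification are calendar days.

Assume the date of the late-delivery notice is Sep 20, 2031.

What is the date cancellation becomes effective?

Jan 29, 2032

From Saturday, Sep 20, 2031, 12 business days (Sep 22, Sep 23, Sep 24, Sep 25, …, Oct 3, Oct 6, Oct 7, skipping weekends) brings us to Tuesday, Oct 7, 2031, which is the last day of the extended delivery period.
Adding 59 calendar days to Oct 7, 2031 gives Dec 5, 2031, which is the last day of the response period.
Adding 55 calendar days to Dec 5, 2031 gives Jan 29, 2032, which is the date cancellation becomes effective.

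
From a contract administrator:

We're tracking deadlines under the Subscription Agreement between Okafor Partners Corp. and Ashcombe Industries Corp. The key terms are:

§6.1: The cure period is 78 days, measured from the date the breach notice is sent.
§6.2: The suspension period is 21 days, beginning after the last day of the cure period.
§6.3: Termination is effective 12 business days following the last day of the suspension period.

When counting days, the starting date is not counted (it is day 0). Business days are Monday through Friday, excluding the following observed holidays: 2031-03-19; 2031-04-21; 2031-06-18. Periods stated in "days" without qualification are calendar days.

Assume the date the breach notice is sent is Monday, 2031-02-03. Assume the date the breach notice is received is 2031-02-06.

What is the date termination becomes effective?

2031-05-29

The last day of the cure period: 2031-02-03 + 78 days = 2031-04-22.
The last day of the suspension period: 21 calendar days after 2031-04-22 is 2031-05-13.
From Tuesday, 2031-05-13, 12 business days (May 14, May 15, May 16, May 19, …, May 27, May 28, May 29, skipping weekends) brings us to Thursday, 2031-05-29, which is the date termination becomes effective.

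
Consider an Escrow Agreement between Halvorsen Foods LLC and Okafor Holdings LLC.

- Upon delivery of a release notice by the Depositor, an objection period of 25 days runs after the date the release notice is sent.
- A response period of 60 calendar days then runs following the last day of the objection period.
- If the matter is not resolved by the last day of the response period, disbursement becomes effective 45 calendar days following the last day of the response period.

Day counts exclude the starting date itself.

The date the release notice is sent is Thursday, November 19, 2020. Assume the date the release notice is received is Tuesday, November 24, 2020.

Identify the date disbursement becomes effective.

March 29, 2021

The last day of the objection period: November 19, 2020 + 25 days = December 14, 2020.
The last day of the response period: December 14, 2020 + 60 days = February 12, 2021.
Adding 45 calendar days to February 12, 2021 gives March 29, 2021, which is the date disbursement becomes effective.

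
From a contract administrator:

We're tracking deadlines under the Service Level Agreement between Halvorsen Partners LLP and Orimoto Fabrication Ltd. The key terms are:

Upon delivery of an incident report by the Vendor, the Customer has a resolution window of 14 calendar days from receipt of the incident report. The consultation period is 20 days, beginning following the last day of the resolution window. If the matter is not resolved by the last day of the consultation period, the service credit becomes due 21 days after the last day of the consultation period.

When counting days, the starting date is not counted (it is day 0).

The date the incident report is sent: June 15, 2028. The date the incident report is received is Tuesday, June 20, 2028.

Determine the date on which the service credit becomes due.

The last day of the resolution window: 14 calendar days after June 20, 2028 is July 4, 2028.
The last day of the consultation period: July 4, 2028 + 20 days = July 24, 2028.
The date on which the service credit becomes due: July 24, 2028 + 21 days = August 14, 2028.

August 14, 2028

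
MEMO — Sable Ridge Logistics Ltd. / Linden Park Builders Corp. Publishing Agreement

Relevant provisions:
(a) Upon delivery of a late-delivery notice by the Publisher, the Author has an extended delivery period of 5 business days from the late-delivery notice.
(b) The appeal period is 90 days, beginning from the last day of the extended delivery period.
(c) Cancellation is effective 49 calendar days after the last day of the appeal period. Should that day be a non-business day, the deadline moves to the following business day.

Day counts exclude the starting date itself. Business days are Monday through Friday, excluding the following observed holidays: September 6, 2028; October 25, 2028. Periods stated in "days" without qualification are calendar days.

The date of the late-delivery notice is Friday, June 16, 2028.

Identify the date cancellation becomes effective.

November 9, 2028

The last day of the extended delivery period: 5 business days after Friday, June 16, 2028, skipping weekends — Jun 19, Jun 20, Jun 21, Jun 22, Jun 23 — lands on Friday, June 23, 2028.
The last day of the appeal period: 90 calendar days after June 23, 2028 is September 21, 2028.
The date cancellation becomes effective: 49 calendar days after September 21, 2028 is November 9, 2028. November 9, 2028 is a Thursday and is not a listed holiday, so no roll-forward applies.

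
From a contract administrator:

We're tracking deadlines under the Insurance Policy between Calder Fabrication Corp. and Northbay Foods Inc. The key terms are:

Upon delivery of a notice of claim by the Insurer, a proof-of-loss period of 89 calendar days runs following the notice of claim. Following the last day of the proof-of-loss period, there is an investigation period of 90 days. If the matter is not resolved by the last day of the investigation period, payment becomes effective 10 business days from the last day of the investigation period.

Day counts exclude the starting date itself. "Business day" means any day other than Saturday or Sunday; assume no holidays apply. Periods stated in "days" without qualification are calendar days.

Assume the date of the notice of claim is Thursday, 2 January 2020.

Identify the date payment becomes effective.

13 July 2020

Adding 89 calendar days to 2 January 2020 gives 31 March 2020, which is the last day of the proof-of-loss period.
Adding 90 calendar days to 31 March 2020 gives 29 June 2020, which is the last day of the investigation period.
From Monday, 29 June 2020, 10 business days (Jun 30, Jul 1, Jul 2, Jul 3, Jul 6, Jul 7, Jul 8, Jul 9, Jul 10, Jul 13, skipping weekends) brings us to Monday, 13 July 2020, which is the date payment becomes effective.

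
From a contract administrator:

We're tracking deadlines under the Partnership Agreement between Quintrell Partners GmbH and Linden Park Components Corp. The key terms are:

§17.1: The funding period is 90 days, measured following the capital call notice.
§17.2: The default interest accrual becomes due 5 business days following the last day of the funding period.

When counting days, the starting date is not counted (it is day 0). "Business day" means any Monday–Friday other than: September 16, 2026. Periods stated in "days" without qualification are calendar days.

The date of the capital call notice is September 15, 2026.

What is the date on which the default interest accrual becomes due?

The last day of the funding period: September 15, 2026 + 90 days = December 14, 2026.
From Monday, December 14, 2026, 5 business days (Dec 15, Dec 16, Dec 17, Dec 18, Dec 21, skipping weekends) brings us to Monday, December 21, 2026, which is the date on which the default interest accrual becomes due.

December 21, 2026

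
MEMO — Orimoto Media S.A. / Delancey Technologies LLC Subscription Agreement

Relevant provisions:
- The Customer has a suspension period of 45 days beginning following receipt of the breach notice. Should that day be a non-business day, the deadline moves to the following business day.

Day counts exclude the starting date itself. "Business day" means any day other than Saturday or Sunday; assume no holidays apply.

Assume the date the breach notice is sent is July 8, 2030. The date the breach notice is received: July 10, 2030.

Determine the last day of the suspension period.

August 26, 2030

Adding 45 calendar days to July 10, 2030 gives August 24, 2030, which is the last day of the suspension period. That falls on a Saturday, so it rolls to the next business day, Monday, August 26, 2030.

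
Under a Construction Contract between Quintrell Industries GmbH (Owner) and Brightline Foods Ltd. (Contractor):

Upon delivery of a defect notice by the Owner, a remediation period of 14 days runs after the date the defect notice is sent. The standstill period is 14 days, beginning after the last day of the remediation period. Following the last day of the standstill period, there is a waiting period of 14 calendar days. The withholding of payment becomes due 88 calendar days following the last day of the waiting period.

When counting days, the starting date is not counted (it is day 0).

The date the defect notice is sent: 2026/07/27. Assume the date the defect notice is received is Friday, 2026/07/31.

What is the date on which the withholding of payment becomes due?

The last day of the remediation period: 14 calendar days after 2026/07/27 is 2026/08/10.
The last day of the standstill period: 2026/08/10 + 14 days = 2026/08/24.
The last day of the waiting period: 2026/08/24 + 14 days = 2026/09/07.
Adding 88 calendar days to 2026/09/07 gives 2026/12/04, which is the date on which the withholding of payment becomes due.

2026/12/04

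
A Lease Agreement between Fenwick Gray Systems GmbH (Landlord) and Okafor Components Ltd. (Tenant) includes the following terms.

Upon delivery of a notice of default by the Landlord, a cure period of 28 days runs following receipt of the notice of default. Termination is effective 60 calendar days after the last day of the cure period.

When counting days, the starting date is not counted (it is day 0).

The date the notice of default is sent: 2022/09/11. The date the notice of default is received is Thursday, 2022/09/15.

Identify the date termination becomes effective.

2022/12/12

Adding 28 calendar days to 2022/09/15 gives 2022/10/13, which is the last day of the cure period.
The date termination becomes effective: 2022/10/13 + 60 days = 2022/12/12.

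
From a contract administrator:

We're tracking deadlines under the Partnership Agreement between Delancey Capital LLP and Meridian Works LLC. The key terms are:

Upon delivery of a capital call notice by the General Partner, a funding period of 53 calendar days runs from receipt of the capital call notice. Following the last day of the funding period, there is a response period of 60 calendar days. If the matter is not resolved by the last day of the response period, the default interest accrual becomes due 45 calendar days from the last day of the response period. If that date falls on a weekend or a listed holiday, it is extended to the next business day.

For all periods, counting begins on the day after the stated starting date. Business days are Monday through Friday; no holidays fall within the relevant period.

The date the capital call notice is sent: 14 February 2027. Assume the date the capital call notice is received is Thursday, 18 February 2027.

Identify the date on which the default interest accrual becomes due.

The last day of the funding period: 53 calendar days after 18 February 2027 is 12 April 2027.
The last day of the response period: 12 April 2027 + 60 days = 11 June 2027.
Adding 45 calendar days to 11 June 2027 gives 26 July 2027, which is the date on which the default interest accrual becomes due. 26 July 2027 is a Monday, so no roll-forward applies.

26 July 2027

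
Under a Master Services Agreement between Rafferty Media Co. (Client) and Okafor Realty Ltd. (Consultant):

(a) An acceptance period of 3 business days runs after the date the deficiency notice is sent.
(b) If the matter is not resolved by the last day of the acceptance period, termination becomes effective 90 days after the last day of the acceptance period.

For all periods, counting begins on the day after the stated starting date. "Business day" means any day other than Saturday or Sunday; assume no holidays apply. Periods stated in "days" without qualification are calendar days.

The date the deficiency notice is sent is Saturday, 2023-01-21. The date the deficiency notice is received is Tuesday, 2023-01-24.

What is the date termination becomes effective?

2023-04-25

The last day of the acceptance period: 3 business days after Saturday, 2023-01-21, skipping weekends — Jan 23, Jan 24, Jan 25 — lands on Wednesday, 2023-01-25.
The date termination becomes effective: 2023-01-25 + 90 days = 2023-04-25.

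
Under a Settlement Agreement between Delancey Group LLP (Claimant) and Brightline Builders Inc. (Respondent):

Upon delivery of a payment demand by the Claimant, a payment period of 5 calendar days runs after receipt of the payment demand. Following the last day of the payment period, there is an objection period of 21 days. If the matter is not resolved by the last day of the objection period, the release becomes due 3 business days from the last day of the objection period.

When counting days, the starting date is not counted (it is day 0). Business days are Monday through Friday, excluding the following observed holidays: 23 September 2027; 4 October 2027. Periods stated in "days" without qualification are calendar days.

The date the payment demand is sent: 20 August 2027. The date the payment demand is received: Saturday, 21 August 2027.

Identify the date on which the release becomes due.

The last day of the payment period: 5 calendar days after 21 August 2027 is 26 August 2027.
The last day of the objection period: 21 calendar days after 26 August 2027 is 16 September 2027.
The date on which the release becomes due: 3 business days after Thursday, 16 September 2027, skipping weekends — Sep 17, Sep 20, Sep 21 — lands on Tuesday, 21 September 2027.

21 September 2027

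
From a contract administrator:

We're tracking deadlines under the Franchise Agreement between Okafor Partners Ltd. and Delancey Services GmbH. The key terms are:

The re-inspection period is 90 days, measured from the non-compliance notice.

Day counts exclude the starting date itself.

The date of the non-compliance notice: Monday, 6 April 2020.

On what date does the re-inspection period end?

Adding 90 calendar days to 6 April 2020 gives 5 July 2020, which is the last day of the re-inspection period.

5 July 2020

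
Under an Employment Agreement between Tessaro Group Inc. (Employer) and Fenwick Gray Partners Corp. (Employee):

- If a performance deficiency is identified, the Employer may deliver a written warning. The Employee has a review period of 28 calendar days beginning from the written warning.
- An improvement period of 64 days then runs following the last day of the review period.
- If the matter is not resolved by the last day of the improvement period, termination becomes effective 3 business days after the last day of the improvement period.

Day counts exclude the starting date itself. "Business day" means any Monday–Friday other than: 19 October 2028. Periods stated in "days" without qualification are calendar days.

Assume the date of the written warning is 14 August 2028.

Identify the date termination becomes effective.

17 November 2028

The last day of the review period: 14 August 2028 + 28 days = 11 September 2028.
The last day of the improvement period: 11 September 2028 + 64 days = 14 November 2028.
The date termination becomes effective: counting 3 business days from Tuesday, 14 November 2028 (Nov 15, Nov 16, Nov 17, skipping weekends) reaches Friday, 17 November 2028.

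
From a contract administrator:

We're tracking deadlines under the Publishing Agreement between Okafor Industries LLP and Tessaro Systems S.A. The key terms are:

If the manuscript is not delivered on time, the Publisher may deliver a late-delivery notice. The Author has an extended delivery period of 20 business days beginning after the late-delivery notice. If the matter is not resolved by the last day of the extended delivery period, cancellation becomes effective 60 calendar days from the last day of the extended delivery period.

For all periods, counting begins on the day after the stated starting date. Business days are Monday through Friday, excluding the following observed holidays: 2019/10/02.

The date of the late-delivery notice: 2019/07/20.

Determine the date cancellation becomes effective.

The last day of the extended delivery period: counting 20 business days from Saturday, 2019/07/20 (Jul 22, Jul 23, Jul 24, Jul 25, …, Aug 14, Aug 15, Aug 16, skipping weekends) reaches Friday, 2019/08/16.
The date cancellation becomes effective: 2019/08/16 + 60 days = 2019/10/15.

2019/10/15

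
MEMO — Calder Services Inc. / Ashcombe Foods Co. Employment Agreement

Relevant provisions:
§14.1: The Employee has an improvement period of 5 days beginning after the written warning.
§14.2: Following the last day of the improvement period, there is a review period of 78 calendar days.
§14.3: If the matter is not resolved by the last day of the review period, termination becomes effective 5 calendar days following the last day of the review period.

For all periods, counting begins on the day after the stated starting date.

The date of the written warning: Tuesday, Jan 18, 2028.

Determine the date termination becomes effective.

Apr 15, 2028

The last day of the improvement period: 5 calendar days after Jan 18, 2028 is Jan 23, 2028.
Adding 78 calendar days to Jan 23, 2028 gives Apr 10, 2028, which is the last day of the review period.
The date termination becomes effective: Apr 10, 2028 + 5 days = Apr 15, 2028.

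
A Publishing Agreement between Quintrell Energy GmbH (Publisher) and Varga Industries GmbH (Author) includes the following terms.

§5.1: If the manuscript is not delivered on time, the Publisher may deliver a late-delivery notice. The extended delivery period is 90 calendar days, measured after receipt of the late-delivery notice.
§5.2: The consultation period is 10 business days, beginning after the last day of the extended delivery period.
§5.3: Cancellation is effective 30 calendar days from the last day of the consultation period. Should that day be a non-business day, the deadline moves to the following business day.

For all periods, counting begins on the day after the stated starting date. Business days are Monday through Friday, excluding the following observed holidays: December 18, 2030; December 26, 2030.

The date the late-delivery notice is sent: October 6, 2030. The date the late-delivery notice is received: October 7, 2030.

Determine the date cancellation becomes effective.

Adding 90 calendar days to October 7, 2030 gives January 5, 2031, which is the last day of the extended delivery period.
The last day of the consultation period: counting 10 business days from Sunday, January 5, 2031 (Jan 6, Jan 7, Jan 8, Jan 9, Jan 10, Jan 13, Jan 14, Jan 15, Jan 16, Jan 17, skipping weekends) reaches Friday, January 17, 2031.
The date cancellation becomes effective: 30 calendar days after January 17, 2031 is February 16, 2031. That falls on a Sunday, so it rolls to the next business day, Monday, February 17, 2031.

February 17, 2031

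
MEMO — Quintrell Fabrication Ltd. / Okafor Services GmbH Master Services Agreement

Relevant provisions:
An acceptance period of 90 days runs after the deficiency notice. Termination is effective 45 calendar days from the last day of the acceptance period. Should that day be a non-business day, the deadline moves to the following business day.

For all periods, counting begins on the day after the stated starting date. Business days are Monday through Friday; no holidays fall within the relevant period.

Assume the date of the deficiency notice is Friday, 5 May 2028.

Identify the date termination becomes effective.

Adding 90 calendar days to 5 May 2028 gives 3 August 2028, which is the last day of the acceptance period.
Adding 45 calendar days to 3 August 2028 gives 17 September 2028, which is the date termination becomes effective. That falls on a Sunday, so it rolls to the next business day, Monday, 18 September 2028.

18 September 2028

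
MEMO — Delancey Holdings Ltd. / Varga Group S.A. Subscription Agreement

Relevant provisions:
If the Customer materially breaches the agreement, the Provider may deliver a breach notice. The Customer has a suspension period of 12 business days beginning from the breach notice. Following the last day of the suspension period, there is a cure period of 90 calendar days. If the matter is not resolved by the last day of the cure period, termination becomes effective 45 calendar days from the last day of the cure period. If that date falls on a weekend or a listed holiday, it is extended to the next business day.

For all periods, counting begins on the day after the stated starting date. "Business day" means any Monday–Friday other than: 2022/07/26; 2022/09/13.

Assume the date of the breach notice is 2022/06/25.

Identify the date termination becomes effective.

The last day of the suspension period: counting 12 business days from Saturday, 2022/06/25 (Jun 27, Jun 28, Jun 29, Jun 30, …, Jul 8, Jul 11, Jul 12, skipping weekends) reaches Tuesday, 2022/07/12.
The last day of the cure period: 2022/07/12 + 90 days = 2022/10/10.
The date termination becomes effective: 45 calendar days after 2022/10/10 is 2022/11/24. 2022/11/24 is a Thursday and is not a listed holiday, so no roll-forward applies.

2022/11/24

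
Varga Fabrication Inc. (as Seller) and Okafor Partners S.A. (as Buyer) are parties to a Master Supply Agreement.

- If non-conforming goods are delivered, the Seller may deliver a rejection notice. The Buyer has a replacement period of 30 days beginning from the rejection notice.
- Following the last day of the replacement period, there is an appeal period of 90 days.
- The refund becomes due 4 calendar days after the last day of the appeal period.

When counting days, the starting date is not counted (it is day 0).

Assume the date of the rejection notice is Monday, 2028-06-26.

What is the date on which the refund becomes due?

The last day of the replacement period: 2028-06-26 + 30 days = 2028-07-26.
The last day of the appeal period: 90 calendar days after 2028-07-26 is 2028-10-24.
The date on which the refund becomes due: 2028-10-24 + 4 days = 2028-10-28.

2028-10-28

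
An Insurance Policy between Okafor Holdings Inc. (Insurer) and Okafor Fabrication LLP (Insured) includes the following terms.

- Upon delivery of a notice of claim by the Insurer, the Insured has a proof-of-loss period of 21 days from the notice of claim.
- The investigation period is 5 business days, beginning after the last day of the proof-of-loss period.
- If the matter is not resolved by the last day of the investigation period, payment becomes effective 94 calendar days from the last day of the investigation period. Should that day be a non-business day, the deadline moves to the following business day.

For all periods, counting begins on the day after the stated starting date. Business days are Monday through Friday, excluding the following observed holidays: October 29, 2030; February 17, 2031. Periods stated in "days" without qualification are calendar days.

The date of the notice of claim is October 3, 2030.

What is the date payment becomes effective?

The last day of the proof-of-loss period: October 3, 2030 + 21 days = October 24, 2030.
The last day of the investigation period: 5 business days after Thursday, October 24, 2030, skipping weekends and the listed holiday on Oct 29 — Oct 25, Oct 28, Oct 30, Oct 31, Nov 1 — lands on Friday, November 1, 2030.
The date payment becomes effective: 94 calendar days after November 1, 2030 is February 3, 2031. February 3, 2031 is a Monday and is not a listed holiday, so no roll-forward applies.

February 3, 2031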